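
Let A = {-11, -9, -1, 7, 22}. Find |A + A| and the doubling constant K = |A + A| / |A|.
K = |A + A| / |A| = 14/5

Enumerate A + A = {a + b : a, b ∈ A}. With |A| = 5, there are |A|^2 = 25 ordered sum pairs; collecting distinct values, A + A = {-22, -20, -18, -12, -10, -4, -2, 6, 11, 13, 14, 21, 29, 44}, so |A + A| = 14. Thus K = 14/5. For comparison, the minimum possible |A + A| over all 5-element sets is 2·5 − 1 = 9 (so min K = 9/5), attained only by arithmetic progressions.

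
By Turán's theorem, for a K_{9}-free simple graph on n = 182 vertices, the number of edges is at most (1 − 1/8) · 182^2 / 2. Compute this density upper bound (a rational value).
Turán density bound = (7/8) · 182^2/2 = 57967/4 ≈ 14491.75

Turán's theorem: ex(n, K_{r+1}) is achieved by the complete r-partite Turán graph T(n, r) with parts as balanced as possible, and is at most (1 − 1/r) · n^2/2. For r = 8, n = 182: the density bound is (7/8) · 33124/2 = 57967/4 ≈ 14491.75. The integer-valued extremum is e(T(182, 8)) = 14491, which is strictly less than the density bound 57967/4 since 8 ∤ 182 (the parts of T(182, 8) cannot all be equal).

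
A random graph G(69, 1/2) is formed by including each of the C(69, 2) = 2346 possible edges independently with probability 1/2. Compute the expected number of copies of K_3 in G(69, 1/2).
E[# K_3] = C(69, 3) · (1/2)^C(3, 2) = 52394 / 2^3 = 26197/4 = 6549.25

For each 3-subset S of vertices (there are C(69, 3) = 52394 such S), let X_S = 1 if S induces a K_3 (all C(3, 2) = 3 edges present). Then P(X_S = 1) = (1/2)^3 = 1/8. By linearity of expectation, E[# K_3] = C(69, 3) · (1/2)^3 = 52394 / 8 = 26197/4 = 6549.25.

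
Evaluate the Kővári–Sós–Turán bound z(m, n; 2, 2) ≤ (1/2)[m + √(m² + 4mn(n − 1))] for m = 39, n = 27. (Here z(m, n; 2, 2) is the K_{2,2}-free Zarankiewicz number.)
z(39, 27; 2, 2) ≤ (1/2)[39 + √(39² + 4·39·27·26)] = (1/2)[39 + √111033] = 186.1081

Kővári–Sós–Turán: let r_1, ..., r_39 be the row sums and z = Σ r_i the total number of 1s. Each pair of columns can share at most one row with both entries 1 (else a 2×2 all-ones block appears), so Σ_i C(r_i, 2) ≤ C(27, 2) = 351. By convexity Σ_i C(r_i, 2) ≥ 39·C(z/39, 2) = z(z − 39)/(2·39), giving z² − 39z − 39·27·26 ≤ 0 and hence z ≤ (1/2)[39 + √(1521 + 4·27378)] = (1/2)[39 + √111033] ≈ (1/2)(39 + 333.2161) = 186.1081.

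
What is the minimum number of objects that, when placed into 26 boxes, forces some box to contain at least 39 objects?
n = (39 − 1)·26 + 1 = 989

By the generalised pigeonhole principle, to guarantee some box contains ≥ r objects we need more than (r − 1) · k objects total. Threshold: n = (r − 1) · k + 1. With r = 39 and k = 26: n = 38 · 26 + 1 = 988 + 1 = 989. For n = 988 = 38 · 26, we can put exactly 38 objects in every box, avoiding 39 in any single one — so 989 is tight.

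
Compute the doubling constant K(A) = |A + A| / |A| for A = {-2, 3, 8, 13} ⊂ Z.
K = |A + A| / |A| = 7/4

Enumerate A + A = {a + b : a, b ∈ A}. With |A| = 4, there are |A|^2 = 16 ordered sum pairs; collecting distinct values, A + A = {-4, 1, 6, 11, 16, 21, 26}, so |A + A| = 7. Thus K = 7/4. Here |A + A| = 2|A| − 1 = 7, the minimum possible — so K = 7/4 is minimal, which holds iff A is an arithmetic progression.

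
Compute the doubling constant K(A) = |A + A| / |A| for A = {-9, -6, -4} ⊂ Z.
K = |A + A| / |A| = 6/3 = 2

Enumerate A + A = {a + b : a, b ∈ A}. With |A| = 3, there are |A|^2 = 9 ordered sum pairs; collecting distinct values, A + A = {-18, -15, -13, -12, -10, -8}, so |A + A| = 6. Thus K = 6/3 = 2. For comparison, the minimum possible |A + A| over all 3-element sets is 2·3 − 1 = 5 (so min K = 5/3), attained only by arithmetic progressions.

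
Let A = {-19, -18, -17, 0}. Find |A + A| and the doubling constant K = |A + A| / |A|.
K = |A + A| / |A| = 9/4

Enumerate A + A = {a + b : a, b ∈ A}. With |A| = 4, there are |A|^2 = 16 ordered sum pairs; collecting distinct values, A + A = {-38, -37, -36, -35, -34, -19, -18, -17, 0}, so |A + A| = 9. Thus K = 9/4. For comparison, the minimum possible |A + A| over all 4-element sets is 2·4 − 1 = 7 (so min K = 7/4), attained only by arithmetic progressions.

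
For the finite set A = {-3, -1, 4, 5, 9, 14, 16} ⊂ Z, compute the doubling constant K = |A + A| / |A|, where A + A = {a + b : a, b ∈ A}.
K = |A + A| / |A| = 24/7

Enumerate A + A = {a + b : a, b ∈ A}. With |A| = 7, there are |A|^2 = 49 ordered sum pairs; collecting distinct values, A + A = {-6, -4, -2, 1, 2, 3, 4, 6, 8, 9, 10, 11, 13, 14, 15, 18, 19, 20, 21, 23, 25, 28, 30, 32}, so |A + A| = 24. Thus K = 24/7. For comparison, the minimum possible |A + A| over all 7-element sets is 2·7 − 1 = 13 (so min K = 13/7), attained only by arithmetic progressions.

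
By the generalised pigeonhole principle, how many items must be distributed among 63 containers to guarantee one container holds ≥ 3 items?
n = (3 − 1)·63 + 1 = 127

By the generalised pigeonhole principle, to guarantee some box contains ≥ r objects we need more than (r − 1) · k objects total. Threshold: n = (r − 1) · k + 1. With r = 3 and k = 63: n = 2 · 63 + 1 = 126 + 1 = 127. For n = 126 = 2 · 63, we can put exactly 2 objects in every box, avoiding 3 in any single one — so 127 is tight.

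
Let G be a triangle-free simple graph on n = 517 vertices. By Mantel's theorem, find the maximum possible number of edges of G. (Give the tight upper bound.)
ex(517, K_3) = ⌊517^2/4⌋ = 66822

Mantel (1907): a triangle-free graph on n vertices has at most ⌊n^2/4⌋ edges, with equality for the complete bipartite graph K_{⌊n/2⌋, ⌈n/2⌉}. For n = 517: ⌊517^2/4⌋ = ⌊267289/4⌋ = 66822. The extremal graph is K_{258, 259}, which has 258·259 = 66822 edges.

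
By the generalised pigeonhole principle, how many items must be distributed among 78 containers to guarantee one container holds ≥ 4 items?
n = (4 − 1)·78 + 1 = 235

By the generalised pigeonhole principle, to guarantee some box contains ≥ r objects we need more than (r − 1) · k objects total. Threshold: n = (r − 1) · k + 1. With r = 4 and k = 78: n = 3 · 78 + 1 = 234 + 1 = 235. For n = 234 = 3 · 78, we can put exactly 3 objects in every box, avoiding 4 in any single one — so 235 is tight.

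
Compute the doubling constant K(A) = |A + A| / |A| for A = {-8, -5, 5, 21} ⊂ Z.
K = |A + A| / |A| = 10/4 = 5/2

Enumerate A + A = {a + b : a, b ∈ A}. With |A| = 4, there are |A|^2 = 16 ordered sum pairs; collecting distinct values, A + A = {-16, -13, -10, -3, 0, 10, 13, 16, 26, 42}, so |A + A| = 10. Thus K = 10/4 = 5/2. For comparison, the minimum possible |A + A| over all 4-element sets is 2·4 − 1 = 7 (so min K = 7/4), attained only by arithmetic progressions.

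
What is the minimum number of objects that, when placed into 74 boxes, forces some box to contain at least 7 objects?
n = (7 − 1)·74 + 1 = 445

By the generalised pigeonhole principle, to guarantee some box contains ≥ r objects we need more than (r − 1) · k objects total. Threshold: n = (r − 1) · k + 1. With r = 7 and k = 74: n = 6 · 74 + 1 = 444 + 1 = 445. For n = 444 = 6 · 74, we can put exactly 6 objects in every box, avoiding 7 in any single one — so 445 is tight.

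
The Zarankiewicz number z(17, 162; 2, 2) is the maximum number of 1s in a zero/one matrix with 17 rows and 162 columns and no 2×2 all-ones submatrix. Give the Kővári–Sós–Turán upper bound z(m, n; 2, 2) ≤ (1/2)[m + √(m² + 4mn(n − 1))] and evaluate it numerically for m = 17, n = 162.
z(17, 162; 2, 2) ≤ (1/2)[17 + √(17² + 4·17·162·161)] = (1/2)[17 + √1773865] = 674.4326

Kővári–Sós–Turán: let r_1, ..., r_17 be the row sums and z = Σ r_i the total number of 1s. Each pair of columns can share at most one row with both entries 1 (else a 2×2 all-ones block appears), so Σ_i C(r_i, 2) ≤ C(162, 2) = 13041. By convexity Σ_i C(r_i, 2) ≥ 17·C(z/17, 2) = z(z − 17)/(2·17), giving z² − 17z − 17·162·161 ≤ 0 and hence z ≤ (1/2)[17 + √(289 + 4·443394)] = (1/2)[17 + √1773865] ≈ (1/2)(17 + 1331.8652) = 674.4326.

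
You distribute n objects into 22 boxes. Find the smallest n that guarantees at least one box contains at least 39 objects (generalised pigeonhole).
n = (39 − 1)·22 + 1 = 837

By the generalised pigeonhole principle, to guarantee some box contains ≥ r objects we need more than (r − 1) · k objects total. Threshold: n = (r − 1) · k + 1. With r = 39 and k = 22: n = 38 · 22 + 1 = 836 + 1 = 837. For n = 836 = 38 · 22, we can put exactly 38 objects in every box, avoiding 39 in any single one — so 837 is tight.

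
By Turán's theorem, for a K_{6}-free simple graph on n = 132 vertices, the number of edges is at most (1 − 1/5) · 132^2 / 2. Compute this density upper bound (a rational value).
Turán density bound = (4/5) · 132^2/2 = 34848/5 ≈ 6969.6

Turán's theorem: ex(n, K_{r+1}) is achieved by the complete r-partite Turán graph T(n, r) with parts as balanced as possible, and is at most (1 − 1/r) · n^2/2. For r = 5, n = 132: the density bound is (4/5) · 17424/2 = 34848/5 ≈ 6969.6. The integer-valued extremum is e(T(132, 5)) = 6969, which is strictly less than the density bound 34848/5 since 5 ∤ 132 (the parts of T(132, 5) cannot all be equal).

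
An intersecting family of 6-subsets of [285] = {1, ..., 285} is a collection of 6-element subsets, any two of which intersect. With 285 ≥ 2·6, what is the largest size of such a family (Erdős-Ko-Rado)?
max |F| = C(284, 5) = 14860622056

The Erdős-Ko-Rado theorem states: for n ≥ 2k, an intersecting family of k-subsets of an n-element set has size at most C(n − 1, k − 1), with equality for 'star' families {A ⊆ [n] : |A| = k, i ∈ A} (fix an element i). For n = 285, k = 6: C(284, 5) = 14860622056.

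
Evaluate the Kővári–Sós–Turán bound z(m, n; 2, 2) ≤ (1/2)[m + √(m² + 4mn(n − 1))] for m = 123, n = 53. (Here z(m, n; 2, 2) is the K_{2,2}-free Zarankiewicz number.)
z(123, 53; 2, 2) ≤ (1/2)[123 + √(123² + 4·123·53·52)] = (1/2)[123 + √1371081] = 646.9658

Kővári–Sós–Turán: let r_1, ..., r_123 be the row sums and z = Σ r_i the total number of 1s. Each pair of columns can share at most one row with both entries 1 (else a 2×2 all-ones block appears), so Σ_i C(r_i, 2) ≤ C(53, 2) = 1378. By convexity Σ_i C(r_i, 2) ≥ 123·C(z/123, 2) = z(z − 123)/(2·123), giving z² − 123z − 123·53·52 ≤ 0 and hence z ≤ (1/2)[123 + √(15129 + 4·338988)] = (1/2)[123 + √1371081] ≈ (1/2)(123 + 1170.9317) = 646.9658.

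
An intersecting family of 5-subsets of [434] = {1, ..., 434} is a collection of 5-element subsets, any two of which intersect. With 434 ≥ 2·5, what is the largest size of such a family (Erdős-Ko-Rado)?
max |F| = C(433, 4) = 1444462020

The Erdős-Ko-Rado theorem states: for n ≥ 2k, an intersecting family of k-subsets of an n-element set has size at most C(n − 1, k − 1), with equality for 'star' families {A ⊆ [n] : |A| = k, i ∈ A} (fix an element i). For n = 434, k = 5: C(433, 4) = 1444462020.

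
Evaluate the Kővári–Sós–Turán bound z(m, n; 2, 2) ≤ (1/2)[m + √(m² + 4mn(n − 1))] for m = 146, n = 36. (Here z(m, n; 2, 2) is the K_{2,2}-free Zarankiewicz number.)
z(146, 36; 2, 2) ≤ (1/2)[146 + √(146² + 4·146·36·35)] = (1/2)[146 + √757156] = 508.0736

Kővári–Sós–Turán: let r_1, ..., r_146 be the row sums and z = Σ r_i the total number of 1s. Each pair of columns can share at most one row with both entries 1 (else a 2×2 all-ones block appears), so Σ_i C(r_i, 2) ≤ C(36, 2) = 630. By convexity Σ_i C(r_i, 2) ≥ 146·C(z/146, 2) = z(z − 146)/(2·146), giving z² − 146z − 146·36·35 ≤ 0 and hence z ≤ (1/2)[146 + √(21316 + 4·183960)] = (1/2)[146 + √757156] ≈ (1/2)(146 + 870.1471) = 508.0736.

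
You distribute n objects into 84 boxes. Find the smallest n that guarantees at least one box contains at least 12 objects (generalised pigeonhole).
n = (12 − 1)·84 + 1 = 925

By the generalised pigeonhole principle, to guarantee some box contains ≥ r objects we need more than (r − 1) · k objects total. Threshold: n = (r − 1) · k + 1. With r = 12 and k = 84: n = 11 · 84 + 1 = 924 + 1 = 925. For n = 924 = 11 · 84, we can put exactly 11 objects in every box, avoiding 12 in any single one — so 925 is tight.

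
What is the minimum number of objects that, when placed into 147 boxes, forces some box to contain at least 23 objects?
n = (23 − 1)·147 + 1 = 3235

By the generalised pigeonhole principle, to guarantee some box contains ≥ r objects we need more than (r − 1) · k objects total. Threshold: n = (r − 1) · k + 1. With r = 23 and k = 147: n = 22 · 147 + 1 = 3234 + 1 = 3235. For n = 3234 = 22 · 147, we can put exactly 22 objects in every box, avoiding 23 in any single one — so 3235 is tight.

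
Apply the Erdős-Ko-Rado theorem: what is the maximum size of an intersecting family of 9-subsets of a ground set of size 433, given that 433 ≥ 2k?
max |F| = C(432, 8) = 28186192554512850

Erdős-Ko-Rado (1961): when n ≥ 2k, max |F| = C(n−1, k−1). The bound is attained by the star {A : i ∈ A} for any fixed i ∈ [n]. Here C(433−1, 9−1) = C(432, 8) = 28186192554512850.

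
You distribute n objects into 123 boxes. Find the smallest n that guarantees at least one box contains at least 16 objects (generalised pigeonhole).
n = (16 − 1)·123 + 1 = 1846

By the generalised pigeonhole principle, to guarantee some box contains ≥ r objects we need more than (r − 1) · k objects total. Threshold: n = (r − 1) · k + 1. With r = 16 and k = 123: n = 15 · 123 + 1 = 1845 + 1 = 1846. For n = 1845 = 15 · 123, we can put exactly 15 objects in every box, avoiding 16 in any single one — so 1846 is tight.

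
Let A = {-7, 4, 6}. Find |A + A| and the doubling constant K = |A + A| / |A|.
K = |A + A| / |A| = 6/3 = 2

Enumerate A + A = {a + b : a, b ∈ A}. With |A| = 3, there are |A|^2 = 9 ordered sum pairs; collecting distinct values, A + A = {-14, -3, -1, 8, 10, 12}, so |A + A| = 6. Thus K = 6/3 = 2. For comparison, the minimum possible |A + A| over all 3-element sets is 2·3 − 1 = 5 (so min K = 5/3), attained only by arithmetic progressions.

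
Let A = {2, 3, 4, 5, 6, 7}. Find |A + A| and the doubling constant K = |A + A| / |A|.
K = |A + A| / |A| = 11/6

Enumerate A + A = {a + b : a, b ∈ A}. With |A| = 6, there are |A|^2 = 36 ordered sum pairs; collecting distinct values, A + A = {4, 5, 6, 7, 8, 9, 10, 11, 12, 13, 14}, so |A + A| = 11. Thus K = 11/6. Here |A + A| = 2|A| − 1 = 11, the minimum possible — so K = 11/6 is minimal, which holds iff A is an arithmetic progression.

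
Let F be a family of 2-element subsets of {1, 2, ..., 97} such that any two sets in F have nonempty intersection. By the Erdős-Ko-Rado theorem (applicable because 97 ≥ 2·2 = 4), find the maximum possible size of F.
max |F| = C(96, 1) = 96

Erdős-Ko-Rado (1961): when n ≥ 2k, max |F| = C(n−1, k−1). The bound is attained by the star {A : i ∈ A} for any fixed i ∈ [n]. Here C(97−1, 2−1) = C(96, 1) = 96.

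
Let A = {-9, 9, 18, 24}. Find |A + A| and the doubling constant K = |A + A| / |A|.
K = |A + A| / |A| = 10/4 = 5/2

Enumerate A + A = {a + b : a, b ∈ A}. With |A| = 4, there are |A|^2 = 16 ordered sum pairs; collecting distinct values, A + A = {-18, 0, 9, 15, 18, 27, 33, 36, 42, 48}, so |A + A| = 10. Thus K = 10/4 = 5/2. For comparison, the minimum possible |A + A| over all 4-element sets is 2·4 − 1 = 7 (so min K = 7/4), attained only by arithmetic progressions.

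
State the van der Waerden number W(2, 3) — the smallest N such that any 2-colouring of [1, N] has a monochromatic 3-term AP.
W(2, 3) = 9

Lower bound: the 2-colouring RRBBRRBB of {1, ..., 8} (R at positions {1, 2, 5, 6}, B at {3, 4, 7, 8}) contains no monochromatic 3-term AP, so W(2, 3) > 8. Upper bound: a case analysis on any 2-colouring of {1, ..., 9} forces such an AP. Hence W(2, 3) = 9.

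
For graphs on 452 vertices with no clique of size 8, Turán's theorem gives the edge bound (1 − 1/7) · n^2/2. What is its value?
Turán density bound = (6/7) · 452^2/2 = 612912/7 ≈ 87558.8571

Turán's theorem: ex(n, K_{r+1}) is achieved by the complete r-partite Turán graph T(n, r) with parts as balanced as possible, and is at most (1 − 1/r) · n^2/2. For r = 7, n = 452: the density bound is (6/7) · 204304/2 = 612912/7 ≈ 87558.8571. The integer-valued extremum is e(T(452, 7)) = 87558, which is strictly less than the density bound 612912/7 since 7 ∤ 452 (the parts of T(452, 7) cannot all be equal).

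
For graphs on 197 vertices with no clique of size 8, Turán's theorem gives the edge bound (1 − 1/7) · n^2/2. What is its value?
Turán density bound = (6/7) · 197^2/2 = 116427/7 ≈ 16632.4286

Turán's theorem: ex(n, K_{r+1}) is achieved by the complete r-partite Turán graph T(n, r) with parts as balanced as possible, and is at most (1 − 1/r) · n^2/2. For r = 7, n = 197: the density bound is (6/7) · 38809/2 = 116427/7 ≈ 16632.4286. The integer-valued extremum is e(T(197, 7)) = 16632, which is strictly less than the density bound 116427/7 since 7 ∤ 197 (the parts of T(197, 7) cannot all be equal).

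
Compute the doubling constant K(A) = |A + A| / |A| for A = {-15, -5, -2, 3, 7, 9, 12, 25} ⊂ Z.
K = |A + A| / |A| = 33/8

Enumerate A + A = {a + b : a, b ∈ A}. With |A| = 8, there are |A|^2 = 64 ordered sum pairs; collecting distinct values, A + A = {-30, -20, -17, -12, -10, -8, -7, -6, -4, -3, -2, 1, 2, 4, 5, 6, 7, 10, 12, 14, 15, 16, 18, 19, 20, 21, 23, 24, 28, 32, 34, 37, 50}, so |A + A| = 33. Thus K = 33/8. For comparison, the minimum possible |A + A| over all 8-element sets is 2·8 − 1 = 15 (so min K = 15/8), attained only by arithmetic progressions.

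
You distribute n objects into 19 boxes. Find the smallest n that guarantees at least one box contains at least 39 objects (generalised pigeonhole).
n = (39 − 1)·19 + 1 = 723

By the generalised pigeonhole principle, to guarantee some box contains ≥ r objects we need more than (r − 1) · k objects total. Threshold: n = (r − 1) · k + 1. With r = 39 and k = 19: n = 38 · 19 + 1 = 722 + 1 = 723. For n = 722 = 38 · 19, we can put exactly 38 objects in every box, avoiding 39 in any single one — so 723 is tight.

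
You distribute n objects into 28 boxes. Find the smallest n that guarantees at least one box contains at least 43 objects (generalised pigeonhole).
n = (43 − 1)·28 + 1 = 1177

By the generalised pigeonhole principle, to guarantee some box contains ≥ r objects we need more than (r − 1) · k objects total. Threshold: n = (r − 1) · k + 1. With r = 43 and k = 28: n = 42 · 28 + 1 = 1176 + 1 = 1177. For n = 1176 = 42 · 28, we can put exactly 42 objects in every box, avoiding 43 in any single one — so 1177 is tight.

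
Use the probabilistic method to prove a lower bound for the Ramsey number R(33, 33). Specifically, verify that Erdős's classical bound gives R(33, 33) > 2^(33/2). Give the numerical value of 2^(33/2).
2^(33/2) = 92681.9; so R(33, 33) > 92681.9

Colour each edge of K_n uniformly at random with red/blue. The expected number of monochromatic K_33 is C(n, 33) · 2 · 2^(−C(33,2)). If C(n, 33) · 2^(1 − C(33,2)) < 1, then with positive probability no monochromatic K_33 exists, so R(33, 33) > n. The standard estimate C(n, 33) ≤ n^33/33! shows this inequality holds whenever n ≤ 2^(33/2) (since 33! · 2^(C(33,2) − 1) > 2^(33^2/2) ≥ n^33). Hence R(33, 33) > 2^(33/2) = 92681.9.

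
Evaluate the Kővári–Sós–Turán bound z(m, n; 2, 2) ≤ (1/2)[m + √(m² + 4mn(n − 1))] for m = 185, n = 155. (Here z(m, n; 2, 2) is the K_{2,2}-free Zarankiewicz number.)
z(185, 155; 2, 2) ≤ (1/2)[185 + √(185² + 4·185·155·154)] = (1/2)[185 + √17698025] = 2195.951

Kővári–Sós–Turán: let r_1, ..., r_185 be the row sums and z = Σ r_i the total number of 1s. Each pair of columns can share at most one row with both entries 1 (else a 2×2 all-ones block appears), so Σ_i C(r_i, 2) ≤ C(155, 2) = 11935. By convexity Σ_i C(r_i, 2) ≥ 185·C(z/185, 2) = z(z − 185)/(2·185), giving z² − 185z − 185·155·154 ≤ 0 and hence z ≤ (1/2)[185 + √(34225 + 4·4415950)] = (1/2)[185 + √17698025] ≈ (1/2)(185 + 4206.9021) = 2195.951.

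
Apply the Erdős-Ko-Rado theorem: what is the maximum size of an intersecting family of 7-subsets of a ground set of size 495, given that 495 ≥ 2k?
max |F| = C(494, 6) = 19579108171987

The Erdős-Ko-Rado theorem states: for n ≥ 2k, an intersecting family of k-subsets of an n-element set has size at most C(n − 1, k − 1), with equality for 'star' families {A ⊆ [n] : |A| = k, i ∈ A} (fix an element i). For n = 495, k = 7: C(494, 6) = 19579108171987.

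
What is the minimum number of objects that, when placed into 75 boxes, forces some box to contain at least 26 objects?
n = (26 − 1)·75 + 1 = 1876

By the generalised pigeonhole principle, to guarantee some box contains ≥ r objects we need more than (r − 1) · k objects total. Threshold: n = (r − 1) · k + 1. With r = 26 and k = 75: n = 25 · 75 + 1 = 1875 + 1 = 1876. For n = 1875 = 25 · 75, we can put exactly 25 objects in every box, avoiding 26 in any single one — so 1876 is tight.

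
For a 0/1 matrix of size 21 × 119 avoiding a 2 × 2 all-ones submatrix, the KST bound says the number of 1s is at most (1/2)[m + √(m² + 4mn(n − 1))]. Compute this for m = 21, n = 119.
z(21, 119; 2, 2) ≤ (1/2)[21 + √(21² + 4·21·119·118)] = (1/2)[21 + √1179969] = 553.6319

Kővári–Sós–Turán: let r_1, ..., r_21 be the row sums and z = Σ r_i the total number of 1s. Each pair of columns can share at most one row with both entries 1 (else a 2×2 all-ones block appears), so Σ_i C(r_i, 2) ≤ C(119, 2) = 7021. By convexity Σ_i C(r_i, 2) ≥ 21·C(z/21, 2) = z(z − 21)/(2·21), giving z² − 21z − 21·119·118 ≤ 0 and hence z ≤ (1/2)[21 + √(441 + 4·294882)] = (1/2)[21 + √1179969] ≈ (1/2)(21 + 1086.2638) = 553.6319.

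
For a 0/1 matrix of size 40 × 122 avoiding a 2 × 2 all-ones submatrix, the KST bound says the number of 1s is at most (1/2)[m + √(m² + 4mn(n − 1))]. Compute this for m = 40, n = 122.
z(40, 122; 2, 2) ≤ (1/2)[40 + √(40² + 4·40·122·121)] = (1/2)[40 + √2363520] = 788.6872

Kővári–Sós–Turán: let r_1, ..., r_40 be the row sums and z = Σ r_i the total number of 1s. Each pair of columns can share at most one row with both entries 1 (else a 2×2 all-ones block appears), so Σ_i C(r_i, 2) ≤ C(122, 2) = 7381. By convexity Σ_i C(r_i, 2) ≥ 40·C(z/40, 2) = z(z − 40)/(2·40), giving z² − 40z − 40·122·121 ≤ 0 and hence z ≤ (1/2)[40 + √(1600 + 4·590480)] = (1/2)[40 + √2363520] ≈ (1/2)(40 + 1537.3744) = 788.6872.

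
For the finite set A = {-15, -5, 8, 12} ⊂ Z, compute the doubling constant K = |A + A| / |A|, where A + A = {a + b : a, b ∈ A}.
K = |A + A| / |A| = 10/4 = 5/2

Enumerate A + A = {a + b : a, b ∈ A}. With |A| = 4, there are |A|^2 = 16 ordered sum pairs; collecting distinct values, A + A = {-30, -20, -10, -7, -3, 3, 7, 16, 20, 24}, so |A + A| = 10. Thus K = 10/4 = 5/2. For comparison, the minimum possible |A + A| over all 4-element sets is 2·4 − 1 = 7 (so min K = 7/4), attained only by arithmetic progressions.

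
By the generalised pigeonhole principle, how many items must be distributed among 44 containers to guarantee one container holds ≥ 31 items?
n = (31 − 1)·44 + 1 = 1321

By the generalised pigeonhole principle, to guarantee some box contains ≥ r objects we need more than (r − 1) · k objects total. Threshold: n = (r − 1) · k + 1. With r = 31 and k = 44: n = 30 · 44 + 1 = 1320 + 1 = 1321. For n = 1320 = 30 · 44, we can put exactly 30 objects in every box, avoiding 31 in any single one — so 1321 is tight.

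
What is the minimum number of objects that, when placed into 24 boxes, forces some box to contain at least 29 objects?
n = (29 − 1)·24 + 1 = 673

By the generalised pigeonhole principle, to guarantee some box contains ≥ r objects we need more than (r − 1) · k objects total. Threshold: n = (r − 1) · k + 1. With r = 29 and k = 24: n = 28 · 24 + 1 = 672 + 1 = 673. For n = 672 = 28 · 24, we can put exactly 28 objects in every box, avoiding 29 in any single one — so 673 is tight.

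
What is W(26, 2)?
W(26, 2) = 26 + 1 = 27

A 2-term AP is any pair of integers, so a monochromatic 2-AP exists iff some colour is used at least twice. With 26 colours, the colouring i ↦ i on {1, ..., 26} uses each colour once, avoiding any monochromatic pair, so W(26, 2) > 26. For {1, ..., 27}, pigeonhole forces two integers of the same colour, which form a monochromatic 2-AP. Hence W(26, 2) = 27.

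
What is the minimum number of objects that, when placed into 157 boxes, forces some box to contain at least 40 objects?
n = (40 − 1)·157 + 1 = 6124

By the generalised pigeonhole principle, to guarantee some box contains ≥ r objects we need more than (r − 1) · k objects total. Threshold: n = (r − 1) · k + 1. With r = 40 and k = 157: n = 39 · 157 + 1 = 6123 + 1 = 6124. For n = 6123 = 39 · 157, we can put exactly 39 objects in every box, avoiding 40 in any single one — so 6124 is tight.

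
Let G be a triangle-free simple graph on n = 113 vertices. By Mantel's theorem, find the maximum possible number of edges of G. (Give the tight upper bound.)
ex(113, K_3) = ⌊113^2/4⌋ = 3192

Mantel (1907): a triangle-free graph on n vertices has at most ⌊n^2/4⌋ edges, with equality for the complete bipartite graph K_{⌊n/2⌋, ⌈n/2⌉}. For n = 113: ⌊113^2/4⌋ = ⌊12769/4⌋ = 3192. The extremal graph is K_{56, 57}, which has 56·57 = 3192 edges.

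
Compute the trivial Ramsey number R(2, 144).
R(2, 144) = 144

R(2, k) = k for all k ≥ 2: in a 2-colouring of K_k, either some edge is red (a red K_2) or all edges are blue (a blue K_k). And K_{143} coloured all-blue has no blue K_144, so R(2, 144) > 143. Hence R(2, 144) = 144.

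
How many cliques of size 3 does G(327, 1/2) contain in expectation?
E[# K_3] = C(327, 3) · (1/2)^C(3, 2) = 5774275 / 2^3 = 721784.375

For each 3-subset S of vertices (there are C(327, 3) = 5774275 such S), let X_S = 1 if S induces a K_3 (all C(3, 2) = 3 edges present). Then P(X_S = 1) = (1/2)^3 = 1/8. By linearity of expectation, E[# K_3] = C(327, 3) · (1/2)^3 = 5774275 / 8 = 721784.375.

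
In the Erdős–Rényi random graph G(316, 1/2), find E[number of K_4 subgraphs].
E[# K_4] = C(316, 4) · (1/2)^C(4, 2) = 407624595 / 2^6 = 6369134.296875

For each 4-subset S of vertices (there are C(316, 4) = 407624595 such S), let X_S = 1 if S induces a K_4 (all C(4, 2) = 6 edges present). Then P(X_S = 1) = (1/2)^6 = 1/64. By linearity of expectation, E[# K_4] = C(316, 4) · (1/2)^6 = 407624595 / 64 = 6369134.296875.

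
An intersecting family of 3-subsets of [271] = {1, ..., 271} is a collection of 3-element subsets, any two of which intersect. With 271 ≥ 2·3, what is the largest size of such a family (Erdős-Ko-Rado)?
max |F| = C(270, 2) = 36315

Erdős-Ko-Rado (1961): when n ≥ 2k, max |F| = C(n−1, k−1). The bound is attained by the star {A : i ∈ A} for any fixed i ∈ [n]. Here C(271−1, 3−1) = C(270, 2) = 36315.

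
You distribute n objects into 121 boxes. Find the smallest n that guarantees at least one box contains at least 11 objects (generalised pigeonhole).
n = (11 − 1)·121 + 1 = 1211

By the generalised pigeonhole principle, to guarantee some box contains ≥ r objects we need more than (r − 1) · k objects total. Threshold: n = (r − 1) · k + 1. With r = 11 and k = 121: n = 10 · 121 + 1 = 1210 + 1 = 1211. For n = 1210 = 10 · 121, we can put exactly 10 objects in every box, avoiding 11 in any single one — so 1211 is tight.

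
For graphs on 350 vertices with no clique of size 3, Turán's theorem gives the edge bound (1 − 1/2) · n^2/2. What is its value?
Turán density bound = (1/2) · 350^2/2 = 30625

Turán's theorem: ex(n, K_{r+1}) is achieved by the complete r-partite Turán graph T(n, r) with parts as balanced as possible, and is at most (1 − 1/r) · n^2/2. For r = 2, n = 350: the density bound is (1/2) · 122500/2 = 30625. Since 2 ∣ 350, the Turán graph T(350, 2) has parts of equal size 175, and its edge count e(T(350, 2)) = 30625 attains the density bound exactly.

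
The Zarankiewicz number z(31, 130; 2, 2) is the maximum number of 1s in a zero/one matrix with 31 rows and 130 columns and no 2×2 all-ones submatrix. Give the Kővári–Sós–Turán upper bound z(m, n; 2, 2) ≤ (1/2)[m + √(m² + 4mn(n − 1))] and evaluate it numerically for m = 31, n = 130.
z(31, 130; 2, 2) ≤ (1/2)[31 + √(31² + 4·31·130·129)] = (1/2)[31 + √2080441] = 736.6867

Kővári–Sós–Turán: let r_1, ..., r_31 be the row sums and z = Σ r_i the total number of 1s. Each pair of columns can share at most one row with both entries 1 (else a 2×2 all-ones block appears), so Σ_i C(r_i, 2) ≤ C(130, 2) = 8385. By convexity Σ_i C(r_i, 2) ≥ 31·C(z/31, 2) = z(z − 31)/(2·31), giving z² − 31z − 31·130·129 ≤ 0 and hence z ≤ (1/2)[31 + √(961 + 4·519870)] = (1/2)[31 + √2080441] ≈ (1/2)(31 + 1442.3734) = 736.6867.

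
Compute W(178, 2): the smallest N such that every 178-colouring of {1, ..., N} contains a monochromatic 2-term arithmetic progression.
W(178, 2) = 178 + 1 = 179

A 2-term AP is any pair of integers, so a monochromatic 2-AP exists iff some colour is used at least twice. With 178 colours, the colouring i ↦ i on {1, ..., 178} uses each colour once, avoiding any monochromatic pair, so W(178, 2) > 178. For {1, ..., 179}, pigeonhole forces two integers of the same colour, which form a monochromatic 2-AP. Hence W(178, 2) = 179.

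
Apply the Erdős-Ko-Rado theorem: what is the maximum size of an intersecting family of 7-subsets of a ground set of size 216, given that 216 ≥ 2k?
max |F| = C(215, 6) = 127860662755

The Erdős-Ko-Rado theorem states: for n ≥ 2k, an intersecting family of k-subsets of an n-element set has size at most C(n − 1, k − 1), with equality for 'star' families {A ⊆ [n] : |A| = k, i ∈ A} (fix an element i). For n = 216, k = 7: C(215, 6) = 127860662755.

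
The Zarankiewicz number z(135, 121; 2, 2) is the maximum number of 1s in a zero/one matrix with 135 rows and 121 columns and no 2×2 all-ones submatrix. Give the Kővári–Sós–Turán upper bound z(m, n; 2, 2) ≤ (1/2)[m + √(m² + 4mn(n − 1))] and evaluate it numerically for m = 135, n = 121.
z(135, 121; 2, 2) ≤ (1/2)[135 + √(135² + 4·135·121·120)] = (1/2)[135 + √7859025] = 1469.1976

Kővári–Sós–Turán: let r_1, ..., r_135 be the row sums and z = Σ r_i the total number of 1s. Each pair of columns can share at most one row with both entries 1 (else a 2×2 all-ones block appears), so Σ_i C(r_i, 2) ≤ C(121, 2) = 7260. By convexity Σ_i C(r_i, 2) ≥ 135·C(z/135, 2) = z(z − 135)/(2·135), giving z² − 135z − 135·121·120 ≤ 0 and hence z ≤ (1/2)[135 + √(18225 + 4·1960200)] = (1/2)[135 + √7859025] ≈ (1/2)(135 + 2803.3953) = 1469.1976.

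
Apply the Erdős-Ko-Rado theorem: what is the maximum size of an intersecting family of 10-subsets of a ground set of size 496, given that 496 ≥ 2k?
max |F| = C(495, 9) = 4570001593655282785

Erdős-Ko-Rado (1961): when n ≥ 2k, max |F| = C(n−1, k−1). The bound is attained by the star {A : i ∈ A} for any fixed i ∈ [n]. Here C(496−1, 10−1) = C(495, 9) = 4570001593655282785.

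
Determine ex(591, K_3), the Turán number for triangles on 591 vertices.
ex(591, K_3) = ⌊591^2/4⌋ = 87320

Mantel (1907): a triangle-free graph on n vertices has at most ⌊n^2/4⌋ edges, with equality for the complete bipartite graph K_{⌊n/2⌋, ⌈n/2⌉}. For n = 591: ⌊591^2/4⌋ = ⌊349281/4⌋ = 87320. The extremal graph is K_{295, 296}, which has 295·296 = 87320 edges.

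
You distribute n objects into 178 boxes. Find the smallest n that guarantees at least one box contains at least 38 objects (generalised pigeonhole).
n = (38 − 1)·178 + 1 = 6587

By the generalised pigeonhole principle, to guarantee some box contains ≥ r objects we need more than (r − 1) · k objects total. Threshold: n = (r − 1) · k + 1. With r = 38 and k = 178: n = 37 · 178 + 1 = 6586 + 1 = 6587. For n = 6586 = 37 · 178, we can put exactly 37 objects in every box, avoiding 38 in any single one — so 6587 is tight.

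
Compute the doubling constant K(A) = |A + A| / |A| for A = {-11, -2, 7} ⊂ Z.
K = |A + A| / |A| = 5/3

Enumerate A + A = {a + b : a, b ∈ A}. With |A| = 3, there are |A|^2 = 9 ordered sum pairs; collecting distinct values, A + A = {-22, -13, -4, 5, 14}, so |A + A| = 5. Thus K = 5/3. Here |A + A| = 2|A| − 1 = 5, the minimum possible — so K = 5/3 is minimal, which holds iff A is an arithmetic progression.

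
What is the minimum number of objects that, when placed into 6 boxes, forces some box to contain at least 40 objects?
n = (40 − 1)·6 + 1 = 235

By the generalised pigeonhole principle, to guarantee some box contains ≥ r objects we need more than (r − 1) · k objects total. Threshold: n = (r − 1) · k + 1. With r = 40 and k = 6: n = 39 · 6 + 1 = 234 + 1 = 235. For n = 234 = 39 · 6, we can put exactly 39 objects in every box, avoiding 40 in any single one — so 235 is tight.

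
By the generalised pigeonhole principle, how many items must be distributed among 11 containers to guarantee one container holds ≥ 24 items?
n = (24 − 1)·11 + 1 = 254

By the generalised pigeonhole principle, to guarantee some box contains ≥ r objects we need more than (r − 1) · k objects total. Threshold: n = (r − 1) · k + 1. With r = 24 and k = 11: n = 23 · 11 + 1 = 253 + 1 = 254. For n = 253 = 23 · 11, we can put exactly 23 objects in every box, avoiding 24 in any single one — so 254 is tight.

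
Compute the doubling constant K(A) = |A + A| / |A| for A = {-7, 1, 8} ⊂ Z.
K = |A + A| / |A| = 6/3 = 2

Enumerate A + A = {a + b : a, b ∈ A}. With |A| = 3, there are |A|^2 = 9 ordered sum pairs; collecting distinct values, A + A = {-14, -6, 1, 2, 9, 16}, so |A + A| = 6. Thus K = 6/3 = 2. For comparison, the minimum possible |A + A| over all 3-element sets is 2·3 − 1 = 5 (so min K = 5/3), attained only by arithmetic progressions.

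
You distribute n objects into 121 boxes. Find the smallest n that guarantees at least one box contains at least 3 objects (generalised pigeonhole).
n = (3 − 1)·121 + 1 = 243

By the generalised pigeonhole principle, to guarantee some box contains ≥ r objects we need more than (r − 1) · k objects total. Threshold: n = (r − 1) · k + 1. With r = 3 and k = 121: n = 2 · 121 + 1 = 242 + 1 = 243. For n = 242 = 2 · 121, we can put exactly 2 objects in every box, avoiding 3 in any single one — so 243 is tight.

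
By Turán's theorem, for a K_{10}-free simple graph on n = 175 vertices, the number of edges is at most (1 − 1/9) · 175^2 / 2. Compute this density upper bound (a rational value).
Turán density bound = (8/9) · 175^2/2 = 122500/9 ≈ 13611.1111

Turán's theorem: ex(n, K_{r+1}) is achieved by the complete r-partite Turán graph T(n, r) with parts as balanced as possible, and is at most (1 − 1/r) · n^2/2. For r = 9, n = 175: the density bound is (8/9) · 30625/2 = 122500/9 ≈ 13611.1111. The integer-valued extremum is e(T(175, 9)) = 13610, which is strictly less than the density bound 122500/9 since 9 ∤ 175 (the parts of T(175, 9) cannot all be equal).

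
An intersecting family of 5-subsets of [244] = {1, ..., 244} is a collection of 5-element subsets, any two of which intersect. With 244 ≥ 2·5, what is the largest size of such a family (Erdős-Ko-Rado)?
max |F| = C(243, 4) = 141722460

Erdős-Ko-Rado (1961): when n ≥ 2k, max |F| = C(n−1, k−1). The bound is attained by the star {A : i ∈ A} for any fixed i ∈ [n]. Here C(244−1, 5−1) = C(243, 4) = 141722460.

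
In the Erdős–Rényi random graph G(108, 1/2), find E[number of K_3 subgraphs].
E[# K_3] = C(108, 3) · (1/2)^C(3, 2) = 204156 / 2^3 = 51039/2 = 25519.5

For each 3-subset S of vertices (there are C(108, 3) = 204156 such S), let X_S = 1 if S induces a K_3 (all C(3, 2) = 3 edges present). Then P(X_S = 1) = (1/2)^3 = 1/8. By linearity of expectation, E[# K_3] = C(108, 3) · (1/2)^3 = 204156 / 8 = 51039/2 = 25519.5.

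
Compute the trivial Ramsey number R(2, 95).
R(2, 95) = 95

R(2, k) = k for all k ≥ 2: in a 2-colouring of K_k, either some edge is red (a red K_2) or all edges are blue (a blue K_k). And K_{94} coloured all-blue has no blue K_95, so R(2, 95) > 94. Hence R(2, 95) = 95.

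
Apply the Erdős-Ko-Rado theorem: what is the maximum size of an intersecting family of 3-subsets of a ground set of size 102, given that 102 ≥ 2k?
max |F| = C(101, 2) = 5050

Erdős-Ko-Rado (1961): when n ≥ 2k, max |F| = C(n−1, k−1). The bound is attained by the star {A : i ∈ A} for any fixed i ∈ [n]. Here C(102−1, 3−1) = C(101, 2) = 5050.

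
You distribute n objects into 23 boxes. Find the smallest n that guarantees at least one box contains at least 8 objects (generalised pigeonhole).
n = (8 − 1)·23 + 1 = 162

By the generalised pigeonhole principle, to guarantee some box contains ≥ r objects we need more than (r − 1) · k objects total. Threshold: n = (r − 1) · k + 1. With r = 8 and k = 23: n = 7 · 23 + 1 = 161 + 1 = 162. For n = 161 = 7 · 23, we can put exactly 7 objects in every box, avoiding 8 in any single one — so 162 is tight.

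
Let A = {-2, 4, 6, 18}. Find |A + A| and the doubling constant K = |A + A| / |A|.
K = |A + A| / |A| = 10/4 = 5/2

Enumerate A + A = {a + b : a, b ∈ A}. With |A| = 4, there are |A|^2 = 16 ordered sum pairs; collecting distinct values, A + A = {-4, 2, 4, 8, 10, 12, 16, 22, 24, 36}, so |A + A| = 10. Thus K = 10/4 = 5/2. For comparison, the minimum possible |A + A| over all 4-element sets is 2·4 − 1 = 7 (so min K = 7/4), attained only by arithmetic progressions.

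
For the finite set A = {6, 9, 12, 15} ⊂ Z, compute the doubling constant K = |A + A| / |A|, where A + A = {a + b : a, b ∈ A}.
K = |A + A| / |A| = 7/4

Enumerate A + A = {a + b : a, b ∈ A}. With |A| = 4, there are |A|^2 = 16 ordered sum pairs; collecting distinct values, A + A = {12, 15, 18, 21, 24, 27, 30}, so |A + A| = 7. Thus K = 7/4. Here |A + A| = 2|A| − 1 = 7, the minimum possible — so K = 7/4 is minimal, which holds iff A is an arithmetic progression.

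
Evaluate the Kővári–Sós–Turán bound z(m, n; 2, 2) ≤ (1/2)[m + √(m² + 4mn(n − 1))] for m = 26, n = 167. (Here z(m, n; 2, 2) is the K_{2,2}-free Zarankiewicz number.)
z(26, 167; 2, 2) ≤ (1/2)[26 + √(26² + 4·26·167·166)] = (1/2)[26 + √2883764] = 862.0824

Kővári–Sós–Turán: let r_1, ..., r_26 be the row sums and z = Σ r_i the total number of 1s. Each pair of columns can share at most one row with both entries 1 (else a 2×2 all-ones block appears), so Σ_i C(r_i, 2) ≤ C(167, 2) = 13861. By convexity Σ_i C(r_i, 2) ≥ 26·C(z/26, 2) = z(z − 26)/(2·26), giving z² − 26z − 26·167·166 ≤ 0 and hence z ≤ (1/2)[26 + √(676 + 4·720772)] = (1/2)[26 + √2883764] ≈ (1/2)(26 + 1698.1649) = 862.0824.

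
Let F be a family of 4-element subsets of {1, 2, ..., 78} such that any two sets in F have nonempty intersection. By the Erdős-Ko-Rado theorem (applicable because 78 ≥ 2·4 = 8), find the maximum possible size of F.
max |F| = C(77, 3) = 73150

Erdős-Ko-Rado (1961): when n ≥ 2k, max |F| = C(n−1, k−1). The bound is attained by the star {A : i ∈ A} for any fixed i ∈ [n]. Here C(78−1, 4−1) = C(77, 3) = 73150.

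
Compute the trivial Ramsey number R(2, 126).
R(2, 126) = 126

R(2, k) = k for all k ≥ 2: in a 2-colouring of K_k, either some edge is red (a red K_2) or all edges are blue (a blue K_k). And K_{125} coloured all-blue has no blue K_126, so R(2, 126) > 125. Hence R(2, 126) = 126.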